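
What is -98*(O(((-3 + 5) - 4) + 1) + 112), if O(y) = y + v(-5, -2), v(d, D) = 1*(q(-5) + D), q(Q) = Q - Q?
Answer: -10682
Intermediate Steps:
q(Q) = 0
v(d, D) = D (v(d, D) = 1*(0 + D) = 1*D = D)
O(y) = -2 + y (O(y) = y - 2 = -2 + y)
-98*(O(((-3 + 5) - 4) + 1) + 112) = -98*((-2 + (((-3 + 5) - 4) + 1)) + 112) = -98*((-2 + ((2 - 4) + 1)) + 112) = -98*((-2 + (-2 + 1)) + 112) = -98*((-2 - 1) + 112) = -98*(-3 + 112) = -98*109 = -10682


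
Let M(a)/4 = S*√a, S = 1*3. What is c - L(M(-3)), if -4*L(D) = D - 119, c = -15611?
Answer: -62563/4 + 3*I*√3 ≈ -15641.0 + 5.1962*I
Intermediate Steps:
S = 3
M(a) = 12*√a (M(a) = 4*(3*√a) = 12*√a)
L(D) = 119/4 - D/4 (L(D) = -(D - 119)/4 = -(-119 + D)/4 = 119/4 - D/4)
c - L(M(-3)) = -15611 - (119/4 - 3*√(-3)) = -15611 - (119/4 - 3*I*√3) = -15611 + (-119/4 + 3*I*√3) = -62563/4 + 3*I*√3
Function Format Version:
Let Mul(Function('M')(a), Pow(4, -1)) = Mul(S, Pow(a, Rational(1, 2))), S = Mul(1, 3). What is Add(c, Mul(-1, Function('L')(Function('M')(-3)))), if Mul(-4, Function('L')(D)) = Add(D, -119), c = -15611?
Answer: Add(Rational(-62563, 4), Mul(3, I, Pow(3, Rational(1, 2)))) ≈ Add(-15641., Mul(5.1962, I))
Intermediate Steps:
S = 3
Function('M')(a) = Mul(12, Pow(a, Rational(1, 2))) (Function('M')(a) = Mul(4, Mul(3, Pow(a, Rational(1, 2)))) = Mul(12, Pow(a, Rational(1, 2))))
Function('L')(D) = Add(Rational(119, 4), Mul(Rational(-1, 4), D)) (Function('L')(D) = Mul(Rational(-1, 4), Add(D, -119)) = Mul(Rational(-1, 4), Add(-119, D)) = Add(Rational(119, 4), Mul(Rational(-1, 4), D)))
Add(c, Mul(-1, Function('L')(Function('M')(-3)))) = Add(-15611, Mul(-1, Add(Rational(119, 4), Mul(Rational(-1, 4), Mul(12, Pow(-3, Rational(1, 2))))))) = Add(-15611, Mul(-1, Add(Rational(119, 4), Mul(Rational(-1, 4), Mul(12, Mul(I, Pow(3, Rational(1, 2)))))))) = Add(-15611, Mul(-1, Add(Rational(119, 4), Mul(Rational(-1, 4), Mul(12, I, Pow(3, Rational(1, 2))))))) = Add(-15611, Mul(-1, Add(Rational(119, 4), Mul(-3, I, Pow(3, Rational(1, 2)))))) = Add(-15611, Add(Rational(-119, 4), Mul(3, I, Pow(3, Rational(1, 2))))) = Add(Rational(-62563, 4), Mul(3, I, Pow(3, Rational(1, 2))))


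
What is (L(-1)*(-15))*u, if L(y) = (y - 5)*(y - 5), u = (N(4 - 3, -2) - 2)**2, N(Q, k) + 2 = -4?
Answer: -34560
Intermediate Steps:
N(Q, k) = -6 (N(Q, k) = -2 - 4 = -6)
u = 64 (u = (-6 - 2)**2 = (-8)**2 = 64)
L(y) = (-5 + y)**2 (L(y) = (-5 + y)*(-5 + y) = (-5 + y)**2)
(L(-1)*(-15))*u = ((-5 - 1)**2*(-15))*64 = ((-6)**2*(-15))*64 = (36*(-15))*64 = -540*64 = -34560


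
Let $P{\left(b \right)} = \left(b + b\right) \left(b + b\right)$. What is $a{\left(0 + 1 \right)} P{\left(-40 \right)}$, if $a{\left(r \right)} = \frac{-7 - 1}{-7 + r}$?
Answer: $\frac{25600}{3} \approx 8533.3$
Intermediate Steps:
$P{\left(b \right)} = 4 b^{2}$ ($P{\left(b \right)} = 2 b 2 b = 4 b^{2}$)
$a{\left(r \right)} = - \frac{8}{-7 + r}$
$a{\left(0 + 1 \right)} P{\left(-40 \right)} = - \frac{8}{-7 + \left(0 + 1\right)} 4 \left(-40\right)^{2} = - \frac{8}{-7 + 1} \cdot 4 \cdot 1600 = - \frac{8}{-6} \cdot 6400 = \left(-8\right) \left(- \frac{1}{6}\right) 6400 = \frac{4}{3} \cdot 6400 = \frac{25600}{3}$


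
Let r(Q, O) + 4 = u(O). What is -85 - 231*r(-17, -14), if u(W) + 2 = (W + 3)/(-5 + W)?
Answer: 22178/19 ≈ 1167.3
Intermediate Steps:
u(W) = -2 + (3 + W)/(-5 + W) (u(W) = -2 + (W + 3)/(-5 + W) = -2 + (3 + W)/(-5 + W))
r(Q, O) = -4 + (13 - O)/(-5 + O)
-85 - 231*r(-17, -14) = -85 - 231*(33 - 5*(-14))/(-5 - 14) = -85 - 231*(33 + 70)/(-19) = -85 - (-231)*103/19 = -85 - 231*(-103/19) = -85 + 23793/19 = 22178/19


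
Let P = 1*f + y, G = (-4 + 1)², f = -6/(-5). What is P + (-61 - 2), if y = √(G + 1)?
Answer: -309/5 + √10 ≈ -58.638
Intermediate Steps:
f = 6/5 (f = -6*(-⅕) = 6/5 ≈ 1.2000)
G = 9 (G = (-3)² = 9)
y = √10 (y = √(9 + 1) = √10 ≈ 3.1623)
P = 6/5 + √10 (P = 1*(6/5) + √10 = 6/5 + √10 ≈ 4.3623)
P + (-61 - 2) = (6/5 + √10) + (-61 - 2) = (6/5 + √10) - 63 = -309/5 + √10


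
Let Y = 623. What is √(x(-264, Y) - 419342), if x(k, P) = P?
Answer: I*√418719 ≈ 647.08*I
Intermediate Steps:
√(x(-264, Y) - 419342) = √(623 - 419342) = √(-418719) = I*√418719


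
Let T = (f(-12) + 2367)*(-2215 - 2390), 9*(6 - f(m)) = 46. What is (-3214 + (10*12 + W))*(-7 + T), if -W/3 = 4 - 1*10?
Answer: 100623360856/3 ≈ 3.3541e+10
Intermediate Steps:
W = 18 (W = -3*(4 - 1*10) = -3*(4 - 10) = -3*(-6) = 18)
f(m) = 8/9 (f(m) = 6 - ⅑*46 = 6 - 46/9 = 8/9)
T = -32712385/3 (T = (8/9 + 2367)*(-2215 - 2390) = (21311/9)*(-4605) = -32712385/3 ≈ -1.0904e+7)
(-3214 + (10*12 + W))*(-7 + T) = (-3214 + (10*12 + 18))*(-7 - 32712385/3) = (-3214 + (120 + 18))*(-32712406/3) = (-3214 + 138)*(-32712406/3) = -3076*(-32712406/3) = 100623360856/3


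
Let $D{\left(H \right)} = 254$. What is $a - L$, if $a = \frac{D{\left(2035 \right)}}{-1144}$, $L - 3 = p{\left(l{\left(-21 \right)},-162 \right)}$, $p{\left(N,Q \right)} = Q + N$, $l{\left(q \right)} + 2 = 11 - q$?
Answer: $\frac{73661}{572} \approx 128.78$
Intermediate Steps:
$l{\left(q \right)} = 9 - q$ ($l{\left(q \right)} = -2 - \left(-11 + q\right) = 9 - q$)
$p{\left(N,Q \right)} = N + Q$
$L = -129$ ($L = 3 + \left(\left(9 - -21\right) - 162\right) = 3 + \left(\left(9 + 21\right) - 162\right) = 3 + \left(30 - 162\right) = 3 - 132 = -129$)
$a = - \frac{127}{572}$ ($a = \frac{254}{-1144} = 254 \left(- \frac{1}{1144}\right) = - \frac{127}{572} \approx -0.22203$)
$a - L = - \frac{127}{572} - -129 = - \frac{127}{572} + 129 = \frac{73661}{572}$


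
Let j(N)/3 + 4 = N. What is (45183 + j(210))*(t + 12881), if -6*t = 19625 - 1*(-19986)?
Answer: 575184225/2 ≈ 2.8759e+8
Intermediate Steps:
j(N) = -12 + 3*N
t = -39611/6 (t = -(19625 - 1*(-19986))/6 = -(19625 + 19986)/6 = -⅙*39611 = -39611/6 ≈ -6601.8)
(45183 + j(210))*(t + 12881) = (45183 + (-12 + 3*210))*(-39611/6 + 12881) = (45183 + (-12 + 630))*(37675/6) = (45183 + 618)*(37675/6) = 45801*(37675/6) = 575184225/2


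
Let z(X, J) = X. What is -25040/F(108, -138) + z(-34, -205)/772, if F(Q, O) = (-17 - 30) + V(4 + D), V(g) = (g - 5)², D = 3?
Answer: 9664709/16598 ≈ 582.28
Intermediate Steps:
V(g) = (-5 + g)²
F(Q, O) = -43 (F(Q, O) = (-17 - 30) + (-5 + (4 + 3))² = -47 + (-5 + 7)² = -47 + 2² = -47 + 4 = -43)
-25040/F(108, -138) + z(-34, -205)/772 = -25040/(-43) - 34/772 = -25040*(-1/43) - 34*1/772 = 25040/43 - 17/386 = 9664709/16598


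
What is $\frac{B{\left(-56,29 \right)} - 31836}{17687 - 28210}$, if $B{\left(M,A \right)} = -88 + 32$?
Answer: $\frac{1876}{619} \approx 3.0307$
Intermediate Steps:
$B{\left(M,A \right)} = -56$
$\frac{B{\left(-56,29 \right)} - 31836}{17687 - 28210} = \frac{-56 - 31836}{17687 - 28210} = - \frac{31892}{-10523} = \left(-31892\right) \left(- \frac{1}{10523}\right) = \frac{1876}{619}$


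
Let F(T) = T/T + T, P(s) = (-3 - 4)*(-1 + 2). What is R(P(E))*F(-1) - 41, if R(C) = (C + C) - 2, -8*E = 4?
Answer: -41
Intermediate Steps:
E = -½ (E = -⅛*4 = -½ ≈ -0.50000)
P(s) = -7 (P(s) = -7*1 = -7)
F(T) = 1 + T
R(C) = -2 + 2*C (R(C) = 2*C - 2 = -2 + 2*C)
R(P(E))*F(-1) - 41 = (-2 + 2*(-7))*(1 - 1) - 41 = (-2 - 14)*0 - 41 = -16*0 - 41 = 0 - 41 = -41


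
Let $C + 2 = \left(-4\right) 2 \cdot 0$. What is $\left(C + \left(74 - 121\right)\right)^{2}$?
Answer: $2401$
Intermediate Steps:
$C = -2$ ($C = -2 + \left(-4\right) 2 \cdot 0 = -2 - 0 = -2 + 0 = -2$)
$\left(C + \left(74 - 121\right)\right)^{2} = \left(-2 + \left(74 - 121\right)\right)^{2} = \left(-2 - 47\right)^{2} = \left(-49\right)^{2} = 2401$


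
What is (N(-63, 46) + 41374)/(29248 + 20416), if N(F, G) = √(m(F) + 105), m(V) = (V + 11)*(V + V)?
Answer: 20687/24832 + √6657/49664 ≈ 0.83472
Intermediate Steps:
m(V) = 2*V*(11 + V) (m(V) = (11 + V)*(2*V) = 2*V*(11 + V))
N(F, G) = √(105 + 2*F*(11 + F)) (N(F, G) = √(2*F*(11 + F) + 105) = √(105 + 2*F*(11 + F)))
(N(-63, 46) + 41374)/(29248 + 20416) = (√(105 + 2*(-63)*(11 - 63)) + 41374)/(29248 + 20416) = (√(105 + 2*(-63)*(-52)) + 41374)/49664 = (√(105 + 6552) + 41374)*(1/49664) = (√6657 + 41374)*(1/49664) = (41374 + √6657)*(1/49664) = 20687/24832 + √6657/49664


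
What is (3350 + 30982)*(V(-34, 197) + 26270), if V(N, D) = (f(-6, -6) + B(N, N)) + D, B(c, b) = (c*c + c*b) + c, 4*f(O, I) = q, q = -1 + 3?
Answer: 986890506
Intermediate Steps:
q = 2
f(O, I) = 1/2 (f(O, I) = (1/4)*2 = 1/2)
B(c, b) = c + c**2 + b*c (B(c, b) = (c**2 + b*c) + c = c + c**2 + b*c)
V(N, D) = 1/2 + D + N*(1 + 2*N) (V(N, D) = (1/2 + N*(1 + N + N)) + D = (1/2 + N*(1 + 2*N)) + D = 1/2 + D + N*(1 + 2*N))
(3350 + 30982)*(V(-34, 197) + 26270) = (3350 + 30982)*((1/2 + 197 - 34 + 2*(-34)**2) + 26270) = 34332*((1/2 + 197 - 34 + 2*1156) + 26270) = 34332*((1/2 + 197 - 34 + 2312) + 26270) = 34332*(4951/2 + 26270) = 34332*(57491/2) = 986890506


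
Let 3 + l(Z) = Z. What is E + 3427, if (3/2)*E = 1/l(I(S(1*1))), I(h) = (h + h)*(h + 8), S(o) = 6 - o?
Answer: 1305689/381 ≈ 3427.0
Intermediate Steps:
I(h) = 2*h*(8 + h) (I(h) = (2*h)*(8 + h) = 2*h*(8 + h))
l(Z) = -3 + Z
E = 2/381 (E = 2/(3*(-3 + 2*(6 - 1)*(8 + (6 - 1)))) = 2/(3*(-3 + 2*5*(8 + 5))) = 2/(3*(-3 + 2*5*13)) = 2/(3*(-3 + 130)) = (⅔)/127 = (⅔)*(1/127) = 2/381 ≈ 0.0052493)
E + 3427 = 2/381 + 3427 = 1305689/381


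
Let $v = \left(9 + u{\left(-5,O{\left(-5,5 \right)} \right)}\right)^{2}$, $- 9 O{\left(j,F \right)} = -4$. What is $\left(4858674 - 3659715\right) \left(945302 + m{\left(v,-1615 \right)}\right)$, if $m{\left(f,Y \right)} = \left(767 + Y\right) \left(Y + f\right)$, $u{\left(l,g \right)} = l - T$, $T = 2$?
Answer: $2771309801370$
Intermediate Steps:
$O{\left(j,F \right)} = \frac{4}{9}$ ($O{\left(j,F \right)} = \left(- \frac{1}{9}\right) \left(-4\right) = \frac{4}{9}$)
$u{\left(l,g \right)} = -2 + l$ ($u{\left(l,g \right)} = l - 2 = -2 + l$)
$v = 4$ ($v = \left(9 - 7\right)^{2} = 2^{2} = 4$)
$\left(4858674 - 3659715\right) \left(945302 + m{\left(v,-1615 \right)}\right) = \left(4858674 - 3659715\right) \left(945302 + \left(\left(-1615\right)^{2} + 767 \left(-1615\right) + 767 \cdot 4 - 6460\right)\right) = 1198959 \left(945302 + \left(2608225 - 1238705 + 3068 - 6460\right)\right) = 1198959 \left(945302 + 1366128\right) = 1198959 \cdot 2311430 = 2771309801370$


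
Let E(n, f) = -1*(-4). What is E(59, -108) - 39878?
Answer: -39874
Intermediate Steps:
E(n, f) = 4
E(59, -108) - 39878 = 4 - 39878 = -39874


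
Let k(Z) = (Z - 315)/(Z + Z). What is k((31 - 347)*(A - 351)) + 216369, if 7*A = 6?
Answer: 111721092373/516344 ≈ 2.1637e+5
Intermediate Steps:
A = 6/7 (A = (⅐)*6 = 6/7 ≈ 0.85714)
k(Z) = (-315 + Z)/(2*Z) (k(Z) = (-315 + Z)/((2*Z)) = (-315 + Z)*(1/(2*Z)) = (-315 + Z)/(2*Z))
k((31 - 347)*(A - 351)) + 216369 = (-315 + (31 - 347)*(6/7 - 351))/(2*(((31 - 347)*(6/7 - 351)))) + 216369 = (-315 - 316*(-2451/7))/(2*((-316*(-2451/7)))) + 216369 = (-315 + 774516/7)/(2*(774516/7)) + 216369 = (½)*(7/774516)*(772311/7) + 216369 = 257437/516344 + 216369 = 111721092373/516344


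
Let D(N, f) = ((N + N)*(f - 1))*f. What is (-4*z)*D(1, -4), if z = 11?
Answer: -1760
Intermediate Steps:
D(N, f) = 2*N*f*(-1 + f) (D(N, f) = ((2*N)*(-1 + f))*f = (2*N*(-1 + f))*f = 2*N*f*(-1 + f))
(-4*z)*D(1, -4) = (-4*11)*(2*1*(-4)*(-1 - 4)) = -88*(-4)*(-5) = -44*40 = -1760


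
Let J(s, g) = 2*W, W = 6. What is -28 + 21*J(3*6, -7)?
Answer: 224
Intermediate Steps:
J(s, g) = 12 (J(s, g) = 2*6 = 12)
-28 + 21*J(3*6, -7) = -28 + 21*12 = -28 + 252 = 224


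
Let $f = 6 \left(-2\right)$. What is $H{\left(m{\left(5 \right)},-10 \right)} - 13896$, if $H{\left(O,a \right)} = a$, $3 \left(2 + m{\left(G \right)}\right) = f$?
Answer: $-13906$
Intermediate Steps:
$f = -12$
$m{\left(G \right)} = -6$ ($m{\left(G \right)} = -2 + \frac{1}{3} \left(-12\right) = -2 - 4 = -6$)
$H{\left(m{\left(5 \right)},-10 \right)} - 13896 = -10 - 13896 = -13906$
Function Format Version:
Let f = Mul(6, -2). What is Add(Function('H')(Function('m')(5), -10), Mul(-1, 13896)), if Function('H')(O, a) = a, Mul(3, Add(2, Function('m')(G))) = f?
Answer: -13906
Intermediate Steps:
f = -12
Function('m')(G) = -6 (Function('m')(G) = Add(-2, Mul(Rational(1, 3), -12)) = Add(-2, -4) = -6)
Add(Function('H')(Function('m')(5), -10), Mul(-1, 13896)) = Add(-10, Mul(-1, 13896)) = Add(-10, -13896) = -13906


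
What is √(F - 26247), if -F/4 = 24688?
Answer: 7*I*√2551 ≈ 353.55*I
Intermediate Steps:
F = -98752 (F = -4*24688 = -98752)
√(F - 26247) = √(-98752 - 26247) = √(-124999) = 7*I*√2551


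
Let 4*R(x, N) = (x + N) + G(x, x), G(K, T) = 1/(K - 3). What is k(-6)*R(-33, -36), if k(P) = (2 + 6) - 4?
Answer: -2485/36 ≈ -69.028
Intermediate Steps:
G(K, T) = 1/(-3 + K)
R(x, N) = N/4 + x/4 + 1/(4*(-3 + x)) (R(x, N) = ((x + N) + 1/(-3 + x))/4 = ((N + x) + 1/(-3 + x))/4 = (N + x + 1/(-3 + x))/4 = N/4 + x/4 + 1/(4*(-3 + x)))
k(P) = 4 (k(P) = 8 - 4 = 4)
k(-6)*R(-33, -36) = 4*((1 + (-3 - 33)*(-36 - 33))/(4*(-3 - 33))) = 4*((¼)*(1 - 36*(-69))/(-36)) = 4*((¼)*(-1/36)*(1 + 2484)) = 4*((¼)*(-1/36)*2485) = 4*(-2485/144) = -2485/36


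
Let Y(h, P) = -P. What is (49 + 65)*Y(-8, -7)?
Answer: 798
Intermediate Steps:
(49 + 65)*Y(-8, -7) = (49 + 65)*(-1*(-7)) = 114*7 = 798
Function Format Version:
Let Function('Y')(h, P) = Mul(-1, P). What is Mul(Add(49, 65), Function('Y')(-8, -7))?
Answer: 798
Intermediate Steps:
Mul(Add(49, 65), Function('Y')(-8, -7)) = Mul(Add(49, 65), Mul(-1, -7)) = Mul(114, 7) = 798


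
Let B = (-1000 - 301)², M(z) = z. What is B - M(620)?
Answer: 1691981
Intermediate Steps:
B = 1692601 (B = (-1301)² = 1692601)
B - M(620) = 1692601 - 1*620 = 1692601 - 620 = 1691981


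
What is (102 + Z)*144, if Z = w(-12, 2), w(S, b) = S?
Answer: 12960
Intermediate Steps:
Z = -12
(102 + Z)*144 = (102 - 12)*144 = 90*144 = 12960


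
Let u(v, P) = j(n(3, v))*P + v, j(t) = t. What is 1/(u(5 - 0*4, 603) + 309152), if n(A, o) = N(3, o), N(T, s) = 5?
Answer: 1/312172 ≈ 3.2034e-6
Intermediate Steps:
n(A, o) = 5
u(v, P) = v + 5*P (u(v, P) = 5*P + v = v + 5*P)
1/(u(5 - 0*4, 603) + 309152) = 1/(((5 - 0*4) + 5*603) + 309152) = 1/(((5 - 13*0) + 3015) + 309152) = 1/(((5 + 0) + 3015) + 309152) = 1/((5 + 3015) + 309152) = 1/(3020 + 309152) = 1/312172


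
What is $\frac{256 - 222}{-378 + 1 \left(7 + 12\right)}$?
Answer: $- \frac{34}{359} \approx -0.094707$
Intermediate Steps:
$\frac{256 - 222}{-378 + 1 \left(7 + 12\right)} = \frac{34}{-378 + 1 \cdot 19} = \frac{34}{-378 + 19} = \frac{34}{-359} = 34 \left(- \frac{1}{359}\right) = - \frac{34}{359}$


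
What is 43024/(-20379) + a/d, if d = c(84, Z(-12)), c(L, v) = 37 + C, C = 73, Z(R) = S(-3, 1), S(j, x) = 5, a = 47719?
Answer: 967732861/2241690 ≈ 431.70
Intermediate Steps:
Z(R) = 5
c(L, v) = 110 (c(L, v) = 37 + 73 = 110)
d = 110
43024/(-20379) + a/d = 43024/(-20379) + 47719/110 = 43024*(-1/20379) + 47719*(1/110) = -43024/20379 + 47719/110 = 967732861/2241690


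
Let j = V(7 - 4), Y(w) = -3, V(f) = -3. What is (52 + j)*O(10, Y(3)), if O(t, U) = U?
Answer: -147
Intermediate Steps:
j = -3
(52 + j)*O(10, Y(3)) = (52 - 3)*(-3) = 49*(-3) = -147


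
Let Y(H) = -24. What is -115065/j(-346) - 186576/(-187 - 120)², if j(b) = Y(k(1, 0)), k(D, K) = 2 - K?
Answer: 3613427787/753992 ≈ 4792.4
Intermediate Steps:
j(b) = -24
-115065/j(-346) - 186576/(-187 - 120)² = -115065/(-24) - 186576/(-187 - 120)² = -115065*(-1/24) - 186576/((-307)²) = 38355/8 - 186576/94249 = 3613427787/753992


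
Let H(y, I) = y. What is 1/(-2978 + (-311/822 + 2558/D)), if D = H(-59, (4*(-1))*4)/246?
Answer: -48498/661703689 ≈ -7.3293e-5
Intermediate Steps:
D = -59/246 ≈ -0.23984
1/(-2978 + (-311/822 + 2558/D)) = 1/(-2978 + (-311/822 + 2558/(-59/246))) = 1/(-2978 + (-311*1/822 + 2558*(-246/59))) = 1/(-2978 + (-311/822 - 629268/59)) = 1/(-2978 - 517276645/48498) = 1/(-661703689/48498) = -48498/661703689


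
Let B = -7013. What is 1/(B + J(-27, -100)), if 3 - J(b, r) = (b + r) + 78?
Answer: -1/6961 ≈ -0.00014366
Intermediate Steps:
J(b, r) = -75 - b - r (J(b, r) = 3 - ((b + r) + 78) = 3 - (78 + b + r) = 3 + (-78 - b - r) = -75 - b - r)
1/(B + J(-27, -100)) = 1/(-7013 + (-75 - 1*(-27) - 1*(-100))) = 1/(-7013 + (-75 + 27 + 100)) = 1/(-7013 + 52) = 1/(-6961) = -1/6961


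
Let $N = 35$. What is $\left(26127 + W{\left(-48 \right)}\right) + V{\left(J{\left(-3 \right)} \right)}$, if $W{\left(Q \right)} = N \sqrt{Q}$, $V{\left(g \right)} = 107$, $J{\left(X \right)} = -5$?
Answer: $26234 + 140 i \sqrt{3} \approx 26234.0 + 242.49 i$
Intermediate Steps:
$W{\left(Q \right)} = 35 \sqrt{Q}$
$\left(26127 + W{\left(-48 \right)}\right) + V{\left(J{\left(-3 \right)} \right)} = \left(26127 + 35 \sqrt{-48}\right) + 107 = \left(26127 + 35 \cdot 4 i \sqrt{3}\right) + 107 = \left(26127 + 140 i \sqrt{3}\right) + 107 = 26234 + 140 i \sqrt{3}$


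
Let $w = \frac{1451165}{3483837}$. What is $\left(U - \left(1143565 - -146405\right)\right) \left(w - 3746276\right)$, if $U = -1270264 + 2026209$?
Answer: $\frac{6969781088915544175}{3483837} \approx 2.0006 \cdot 10^{12}$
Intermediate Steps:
$U = 755945$
$w = \frac{1451165}{3483837}$ ($w = 1451165 \cdot \frac{1}{3483837} = \frac{1451165}{3483837} \approx 0.41654$)
$\left(U - \left(1143565 - -146405\right)\right) \left(w - 3746276\right) = \left(755945 - \left(1143565 - -146405\right)\right) \left(\frac{1451165}{3483837} - 3746276\right) = \left(755945 - 1289970\right) \left(- \frac{13051413489847}{3483837}\right) = \left(-534025\right) \left(- \frac{13051413489847}{3483837}\right) = \frac{6969781088915544175}{3483837}$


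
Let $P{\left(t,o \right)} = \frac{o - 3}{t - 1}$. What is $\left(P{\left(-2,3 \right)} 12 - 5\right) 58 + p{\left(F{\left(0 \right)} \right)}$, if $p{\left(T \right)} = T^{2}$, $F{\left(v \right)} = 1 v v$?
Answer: $-290$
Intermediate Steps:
$F{\left(v \right)} = v^{2}$ ($F{\left(v \right)} = v v = v^{2}$)
$P{\left(t,o \right)} = \frac{-3 + o}{-1 + t}$
$\left(P{\left(-2,3 \right)} 12 - 5\right) 58 + p{\left(F{\left(0 \right)} \right)} = \left(\frac{-3 + 3}{-1 - 2} \cdot 12 - 5\right) 58 + \left(0^{2}\right)^{2} = \left(\frac{1}{-3} \cdot 0 \cdot 12 - 5\right) 58 + 0^{2} = \left(\left(- \frac{1}{3}\right) 0 \cdot 12 - 5\right) 58 + 0 = \left(0 \cdot 12 - 5\right) 58 + 0 = \left(0 - 5\right) 58 + 0 = \left(-5\right) 58 + 0 = -290 + 0 = -290$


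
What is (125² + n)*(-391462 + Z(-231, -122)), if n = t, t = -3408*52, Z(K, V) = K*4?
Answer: 63406046126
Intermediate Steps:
Z(K, V) = 4*K
t = -177216
n = -177216
(125² + n)*(-391462 + Z(-231, -122)) = (125² - 177216)*(-391462 + 4*(-231)) = (15625 - 177216)*(-391462 - 924) = -161591*(-392386) = 63406046126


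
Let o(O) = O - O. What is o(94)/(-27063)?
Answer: 0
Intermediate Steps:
o(O) = 0
o(94)/(-27063) = 0/(-27063) = 0*(-1/27063) = 0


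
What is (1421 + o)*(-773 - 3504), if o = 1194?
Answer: -11184355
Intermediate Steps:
(1421 + o)*(-773 - 3504) = (1421 + 1194)*(-773 - 3504) = 2615*(-4277) = -11184355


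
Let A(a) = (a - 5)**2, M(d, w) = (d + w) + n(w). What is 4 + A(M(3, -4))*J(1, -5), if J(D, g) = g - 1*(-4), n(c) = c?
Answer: -96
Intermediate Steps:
J(D, g) = 4 + g (J(D, g) = g + 4 = 4 + g)
M(d, w) = d + 2*w (M(d, w) = (d + w) + w = d + 2*w)
A(a) = (-5 + a)**2
4 + A(M(3, -4))*J(1, -5) = 4 + (-5 + (3 + 2*(-4)))**2*(4 - 5) = 4 + (-5 + (3 - 8))**2*(-1) = 4 + (-5 - 5)**2*(-1) = 4 + (-10)**2*(-1) = 4 + 100*(-1) = 4 - 100 = -96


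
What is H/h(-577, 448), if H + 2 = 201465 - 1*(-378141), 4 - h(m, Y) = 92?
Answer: -144901/22 ≈ -6586.4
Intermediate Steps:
h(m, Y) = -88 (h(m, Y) = 4 - 1*92 = 4 - 92 = -88)
H = 579604 (H = -2 + (201465 - 1*(-378141)) = -2 + (201465 + 378141) = -2 + 579606 = 579604)
H/h(-577, 448) = 579604/(-88) = 579604*(-1/88) = -144901/22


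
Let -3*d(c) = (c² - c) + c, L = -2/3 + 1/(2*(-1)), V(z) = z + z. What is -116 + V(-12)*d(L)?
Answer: -946/9 ≈ -105.11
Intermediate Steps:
V(z) = 2*z
L = -7/6 (L = -2*⅓ + (½)*(-1) = -⅔ - ½ = -7/6 ≈ -1.1667)
d(c) = -c²/3 (d(c) = -((c² - c) + c)/3 = -c²/3)
-116 + V(-12)*d(L) = -116 + (2*(-12))*(-(-7/6)²/3) = -116 - (-8)*49/36 = -116 - 24*(-49/108) = -116 + 98/9 = -946/9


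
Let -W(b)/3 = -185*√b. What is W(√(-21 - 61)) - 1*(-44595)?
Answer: 44595 + 555*82^(¼)*√I ≈ 45776.0 + 1180.9*I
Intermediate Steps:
W(b) = 555*√b (W(b) = -(-555)*√b = 555*√b)
W(√(-21 - 61)) - 1*(-44595) = 555*√(√(-21 - 61)) - 1*(-44595) = 555*√(√(-82)) + 44595 = 555*√(I*√82) + 44595 = 555*(82^(¼)*√I) + 44595 = 555*82^(¼)*√I + 44595 = 44595 + 555*82^(¼)*√I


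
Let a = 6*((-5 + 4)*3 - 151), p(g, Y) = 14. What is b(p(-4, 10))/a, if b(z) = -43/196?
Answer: 43/181104 ≈ 0.00023743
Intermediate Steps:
b(z) = -43/196 (b(z) = -43*1/196 = -43/196)
a = -924 (a = 6*(-1*3 - 151) = 6*(-3 - 151) = 6*(-154) = -924)
b(p(-4, 10))/a = -43/196/(-924) = -43/196*(-1/924) = 43/181104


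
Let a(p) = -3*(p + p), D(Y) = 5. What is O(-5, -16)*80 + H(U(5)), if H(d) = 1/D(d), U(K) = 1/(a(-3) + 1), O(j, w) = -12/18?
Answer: -797/15 ≈ -53.133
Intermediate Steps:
O(j, w) = -⅔ (O(j, w) = -12*1/18 = -⅔)
a(p) = -6*p
U(K) = 1/19 (U(K) = 1/(-6*(-3) + 1) = 1/(18 + 1) = 1/19)
H(d) = ⅕ (H(d) = 1/5 = ⅕)
O(-5, -16)*80 + H(U(5)) = -⅔*80 + ⅕ = -160/3 + ⅕ = -797/15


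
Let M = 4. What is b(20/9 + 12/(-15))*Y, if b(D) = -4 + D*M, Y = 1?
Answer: 76/45 ≈ 1.6889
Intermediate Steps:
b(D) = -4 + 4*D (b(D) = -4 + D*4 = -4 + 4*D)
b(20/9 + 12/(-15))*Y = (-4 + 4*(20/9 + 12/(-15)))*1 = (-4 + 4*(20*(⅑) + 12*(-1/15)))*1 = (-4 + 4*(20/9 - ⅘))*1 = (-4 + 4*(64/45))*1 = (-4 + 256/45)*1 = (76/45)*1 = 76/45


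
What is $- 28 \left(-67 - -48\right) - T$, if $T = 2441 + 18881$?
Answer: $-20790$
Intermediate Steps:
$T = 21322$
$- 28 \left(-67 - -48\right) - T = - 28 \left(-67 - -48\right) - 21322 = - 28 \left(-67 + 48\right) - 21322 = \left(-28\right) \left(-19\right) - 21322 = 532 - 21322 = -20790$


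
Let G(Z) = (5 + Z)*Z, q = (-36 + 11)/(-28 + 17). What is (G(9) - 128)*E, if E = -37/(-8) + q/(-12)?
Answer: -1171/132 ≈ -8.8712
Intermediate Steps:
q = 25/11 (q = -25/(-11) = -25*(-1/11) = 25/11 ≈ 2.2727)
E = 1171/264 (E = -37/(-8) + (25/11)/(-12) = -37*(-1/8) + (25/11)*(-1/12) = 37/8 - 25/132 = 1171/264 ≈ 4.4356)
G(Z) = Z*(5 + Z)
(G(9) - 128)*E = (9*(5 + 9) - 128)*(1171/264) = (9*14 - 128)*(1171/264) = (126 - 128)*(1171/264) = -2*1171/264 = -1171/132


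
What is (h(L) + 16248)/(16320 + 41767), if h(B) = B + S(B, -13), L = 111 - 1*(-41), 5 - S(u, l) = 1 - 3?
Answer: 16407/58087 ≈ 0.28246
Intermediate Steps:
S(u, l) = 7 (S(u, l) = 5 - (1 - 3) = 5 - 1*(-2) = 5 + 2 = 7)
L = 152 (L = 111 + 41 = 152)
h(B) = 7 + B (h(B) = B + 7 = 7 + B)
(h(L) + 16248)/(16320 + 41767) = ((7 + 152) + 16248)/(16320 + 41767) = (159 + 16248)/58087 = 16407*(1/58087) = 16407/58087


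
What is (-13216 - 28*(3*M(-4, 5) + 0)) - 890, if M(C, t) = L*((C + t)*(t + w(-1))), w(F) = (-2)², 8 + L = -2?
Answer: -6546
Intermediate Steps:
L = -10 (L = -8 - 2 = -10)
w(F) = 4
M(C, t) = -10*(4 + t)*(C + t) (M(C, t) = -10*(C + t)*(t + 4) = -10*(C + t)*(4 + t) = -10*(4 + t)*(C + t))
(-13216 - 28*(3*M(-4, 5) + 0)) - 890 = (-13216 - 28*(3*(-40*(-4) - 40*5 - 10*5² - 10*(-4)*5) + 0)) - 890 = (-13216 - 28*(3*(160 - 200 - 10*25 + 200) + 0)) - 890 = (-13216 - 28*(3*(160 - 200 - 250 + 200) + 0)) - 890 = (-13216 - 28*(3*(-90) + 0)) - 890 = (-13216 - 28*(-270 + 0)) - 890 = (-13216 - 28*(-270)) - 890 = (-13216 + 7560) - 890 = -5656 - 890 = -6546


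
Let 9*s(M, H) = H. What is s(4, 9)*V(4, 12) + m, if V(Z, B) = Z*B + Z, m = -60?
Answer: -8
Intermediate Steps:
s(M, H) = H/9
V(Z, B) = Z + B*Z (V(Z, B) = B*Z + Z = Z + B*Z)
s(4, 9)*V(4, 12) + m = ((⅑)*9)*(4*(1 + 12)) - 60 = 1*(4*13) - 60 = 1*52 - 60 = 52 - 60 = -8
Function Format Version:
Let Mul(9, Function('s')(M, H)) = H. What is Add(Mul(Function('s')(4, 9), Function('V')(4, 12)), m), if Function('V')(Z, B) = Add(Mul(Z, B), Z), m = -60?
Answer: -8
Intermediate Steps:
Function('s')(M, H) = Mul(Rational(1, 9), H)
Function('V')(Z, B) = Add(Z, Mul(B, Z)) (Function('V')(Z, B) = Add(Mul(B, Z), Z) = Add(Z, Mul(B, Z)))
Add(Mul(Function('s')(4, 9), Function('V')(4, 12)), m) = Add(Mul(Mul(Rational(1, 9), 9), Mul(4, Add(1, 12))), -60) = Add(Mul(1, Mul(4, 13)), -60) = Add(Mul(1, 52), -60) = Add(52, -60) = -8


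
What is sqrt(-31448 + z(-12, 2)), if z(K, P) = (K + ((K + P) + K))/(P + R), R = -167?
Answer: I*sqrt(856166190)/165 ≈ 177.34*I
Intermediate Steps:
z(K, P) = (P + 3*K)/(-167 + P) (z(K, P) = (K + ((K + P) + K))/(P - 167) = (K + (P + 2*K))/(-167 + P) = (P + 3*K)/(-167 + P))
sqrt(-31448 + z(-12, 2)) = sqrt(-31448 + (2 + 3*(-12))/(-167 + 2)) = sqrt(-31448 + (2 - 36)/(-165)) = sqrt(-31448 - 1/165*(-34)) = sqrt(-31448 + 34/165) = sqrt(-5188886/165) = I*sqrt(856166190)/165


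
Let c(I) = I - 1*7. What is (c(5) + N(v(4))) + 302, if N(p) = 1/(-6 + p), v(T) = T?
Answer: 599/2 ≈ 299.50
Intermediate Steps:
c(I) = -7 + I (c(I) = I - 7 = -7 + I)
(c(5) + N(v(4))) + 302 = ((-7 + 5) + 1/(-6 + 4)) + 302 = (-2 + 1/(-2)) + 302 = (-2 - ½) + 302 = -5/2 + 302 = 599/2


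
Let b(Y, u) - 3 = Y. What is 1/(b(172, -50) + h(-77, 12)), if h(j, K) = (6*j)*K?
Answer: -1/5369 ≈ -0.00018625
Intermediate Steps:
h(j, K) = 6*K*j
b(Y, u) = 3 + Y
1/(b(172, -50) + h(-77, 12)) = 1/((3 + 172) + 6*12*(-77)) = 1/(175 - 5544) = 1/(-5369) = -1/5369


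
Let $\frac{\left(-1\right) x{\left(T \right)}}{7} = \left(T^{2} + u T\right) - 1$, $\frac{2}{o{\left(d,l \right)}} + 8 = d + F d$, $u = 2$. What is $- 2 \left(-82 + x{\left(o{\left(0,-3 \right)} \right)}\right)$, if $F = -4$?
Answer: $\frac{1151}{8} \approx 143.88$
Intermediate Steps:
$o{\left(d,l \right)} = \frac{2}{-8 - 3 d}$ ($o{\left(d,l \right)} = \frac{2}{-8 + \left(d - 4 d\right)} = \frac{2}{-8 - 3 d}$)
$x{\left(T \right)} = 7 - 14 T - 7 T^{2}$ ($x{\left(T \right)} = - 7 \left(\left(T^{2} + 2 T\right) - 1\right) = - 7 \left(-1 + T^{2} + 2 T\right) = 7 - 14 T - 7 T^{2}$)
$- 2 \left(-82 + x{\left(o{\left(0,-3 \right)} \right)}\right) = - 2 \left(-82 - \left(-7 + 7 \frac{4}{\left(8 + 3 \cdot 0\right)^{2}} + 14 \left(-2\right) \frac{1}{8 + 3 \cdot 0}\right)\right) = - 2 \left(-82 - \left(-7 + 7 \frac{4}{\left(8 + 0\right)^{2}} + 14 \left(-2\right) \frac{1}{8 + 0}\right)\right) = - 2 \left(-82 - \left(-7 + \frac{7}{16} + 14 \left(-2\right) \frac{1}{8}\right)\right) = - 2 \left(-82 - \left(- \frac{21}{2} + \frac{7}{16}\right)\right) = - 2 \left(-82 + \left(7 + \frac{7}{2} - \frac{7}{16}\right)\right) = - 2 \left(-82 + \frac{161}{16}\right) = \left(-2\right) \left(- \frac{1151}{16}\right) = \frac{1151}{8}$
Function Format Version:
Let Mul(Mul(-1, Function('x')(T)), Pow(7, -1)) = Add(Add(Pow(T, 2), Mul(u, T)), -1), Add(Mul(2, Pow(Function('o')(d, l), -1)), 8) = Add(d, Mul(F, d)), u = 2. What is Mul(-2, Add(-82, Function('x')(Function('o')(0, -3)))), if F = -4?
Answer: Rational(1151, 8) ≈ 143.88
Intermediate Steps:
Function('o')(d, l) = Mul(2, Pow(Add(-8, Mul(-3, d)), -1)) (Function('o')(d, l) = Mul(2, Pow(Add(-8, Add(d, Mul(-4, d))), -1)) = Mul(2, Pow(Add(-8, Mul(-3, d)), -1)))
Function('x')(T) = Add(7, Mul(-14, T), Mul(-7, Pow(T, 2))) (Function('x')(T) = Mul(-7, Add(Add(Pow(T, 2), Mul(2, T)), -1)) = Mul(-7, Add(-1, Pow(T, 2), Mul(2, T))) = Add(7, Mul(-14, T), Mul(-7, Pow(T, 2))))
Mul(-2, Add(-82, Function('x')(Function('o')(0, -3)))) = Mul(-2, Add(-82, Add(7, Mul(-14, Mul(-2, Pow(Add(8, Mul(3, 0)), -1))), Mul(-7, Pow(Mul(-2, Pow(Add(8, Mul(3, 0)), -1)), 2))))) = Mul(-2, Add(-82, Add(7, Mul(-14, Mul(-2, Pow(Add(8, 0), -1))), Mul(-7, Pow(Mul(-2, Pow(Add(8, 0), -1)), 2))))) = Mul(-2, Add(-82, Add(7, Mul(-14, Mul(-2, Pow(8, -1))), Mul(-7, Pow(Mul(-2, Pow(8, -1)), 2))))) = Mul(-2, Add(-82, Add(7, Mul(-14, Mul(-2, Rational(1, 8))), Mul(-7, Pow(Mul(-2, Rational(1, 8)), 2))))) = Mul(-2, Add(-82, Add(7, Mul(-14, Rational(-1, 4)), Mul(-7, Pow(Rational(-1, 4), 2))))) = Mul(-2, Add(-82, Add(7, Rational(7, 2), Mul(-7, Rational(1, 16))))) = Mul(-2, Add(-82, Add(7, Rational(7, 2), Rational(-7, 16)))) = Mul(-2, Add(-82, Rational(161, 16))) = Mul(-2, Rational(-1151, 16)) = Rational(1151, 8)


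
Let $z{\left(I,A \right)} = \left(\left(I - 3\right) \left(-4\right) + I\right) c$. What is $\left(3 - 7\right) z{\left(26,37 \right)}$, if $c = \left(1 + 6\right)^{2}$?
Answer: $12936$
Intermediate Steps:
$c = 49$ ($c = 7^{2} = 49$)
$z{\left(I,A \right)} = 588 - 147 I$ ($z{\left(I,A \right)} = \left(\left(I - 3\right) \left(-4\right) + I\right) 49 = \left(\left(-3 + I\right) \left(-4\right) + I\right) 49 = \left(\left(12 - 4 I\right) + I\right) 49 = \left(12 - 3 I\right) 49 = 588 - 147 I$)
$\left(3 - 7\right) z{\left(26,37 \right)} = \left(3 - 7\right) \left(588 - 3822\right) = - 4 \left(588 - 3822\right) = \left(-4\right) \left(-3234\right) = 12936$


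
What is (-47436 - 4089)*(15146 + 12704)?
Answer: -1434971250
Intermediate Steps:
(-47436 - 4089)*(15146 + 12704) = -51525*27850 = -1434971250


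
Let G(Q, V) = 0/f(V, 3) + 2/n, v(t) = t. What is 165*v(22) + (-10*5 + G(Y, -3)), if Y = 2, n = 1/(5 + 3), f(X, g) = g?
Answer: 3596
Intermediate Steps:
n = ⅛ (n = 1/8 = ⅛ ≈ 0.12500)
G(Q, V) = 16 (G(Q, V) = 0/3 + 2/(⅛) = 0*(⅓) + 2*8 = 0 + 16 = 16)
165*v(22) + (-10*5 + G(Y, -3)) = 165*22 + (-10*5 + 16) = 3630 + (-50 + 16) = 3630 - 34 = 3596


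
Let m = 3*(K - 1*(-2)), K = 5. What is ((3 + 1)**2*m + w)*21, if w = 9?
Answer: 7245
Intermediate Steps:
m = 21 (m = 3*(5 - 1*(-2)) = 3*(5 + 2) = 3*7 = 21)
((3 + 1)**2*m + w)*21 = ((3 + 1)**2*21 + 9)*21 = (4**2*21 + 9)*21 = (16*21 + 9)*21 = (336 + 9)*21 = 345*21 = 7245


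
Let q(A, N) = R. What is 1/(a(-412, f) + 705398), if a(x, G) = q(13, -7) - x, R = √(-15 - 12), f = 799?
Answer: 235270/166055918709 - I*√3/166055918709 ≈ 1.4168e-6 - 1.0431e-11*I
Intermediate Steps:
R = 3*I*√3 (R = √(-27) = 3*I*√3 ≈ 5.1962*I)
q(A, N) = 3*I*√3
a(x, G) = -x + 3*I*√3 (a(x, G) = 3*I*√3 - x = -x + 3*I*√3)
1/(a(-412, f) + 705398) = 1/((-1*(-412) + 3*I*√3) + 705398) = 1/((412 + 3*I*√3) + 705398) = 1/(705810 + 3*I*√3)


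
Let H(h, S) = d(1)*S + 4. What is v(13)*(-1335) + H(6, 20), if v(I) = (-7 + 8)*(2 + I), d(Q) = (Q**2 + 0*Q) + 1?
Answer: -19981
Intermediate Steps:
d(Q) = 1 + Q**2 (d(Q) = (Q**2 + 0) + 1 = Q**2 + 1 = 1 + Q**2)
H(h, S) = 4 + 2*S (H(h, S) = (1 + 1**2)*S + 4 = (1 + 1)*S + 4 = 2*S + 4 = 4 + 2*S)
v(I) = 2 + I (v(I) = 1*(2 + I) = 2 + I)
v(13)*(-1335) + H(6, 20) = (2 + 13)*(-1335) + (4 + 2*20) = 15*(-1335) + (4 + 40) = -20025 + 44 = -19981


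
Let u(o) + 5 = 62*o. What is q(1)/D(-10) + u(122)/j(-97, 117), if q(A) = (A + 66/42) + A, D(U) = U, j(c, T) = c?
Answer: -106311/1358 ≈ -78.285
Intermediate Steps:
q(A) = 11/7 + 2*A (q(A) = (A + 66*(1/42)) + A = (A + 11/7) + A = (11/7 + A) + A = 11/7 + 2*A)
u(o) = -5 + 62*o
q(1)/D(-10) + u(122)/j(-97, 117) = (11/7 + 2*1)/(-10) + (-5 + 62*122)/(-97) = (11/7 + 2)*(-⅒) + (-5 + 7564)*(-1/97) = (25/7)*(-⅒) + 7559*(-1/97) = -5/14 - 7559/97 = -106311/1358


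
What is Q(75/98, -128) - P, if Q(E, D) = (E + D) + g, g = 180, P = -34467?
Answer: 3382937/98 ≈ 34520.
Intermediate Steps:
Q(E, D) = 180 + D + E (Q(E, D) = (E + D) + 180 = (D + E) + 180 = 180 + D + E)
Q(75/98, -128) - P = (180 - 128 + 75/98) - 1*(-34467) = (180 - 128 + 75*(1/98)) + 34467 = (180 - 128 + 75/98) + 34467 = 5171/98 + 34467 = 3382937/98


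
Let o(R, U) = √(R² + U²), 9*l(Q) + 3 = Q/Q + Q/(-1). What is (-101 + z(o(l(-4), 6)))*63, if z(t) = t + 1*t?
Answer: -6363 + 28*√730 ≈ -5606.5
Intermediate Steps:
l(Q) = -2/9 - Q/9 (l(Q) = -⅓ + (Q/Q + Q/(-1))/9 = -⅓ + (1 + Q*(-1))/9 = -⅓ + (1 - Q)/9 = -⅓ + (⅑ - Q/9) = -2/9 - Q/9)
z(t) = 2*t (z(t) = t + t = 2*t)
(-101 + z(o(l(-4), 6)))*63 = (-101 + 2*√((-2/9 - ⅑*(-4))² + 6²))*63 = (-101 + 2*√((-2/9 + 4/9)² + 36))*63 = (-101 + 2*√((2/9)² + 36))*63 = (-101 + 2*√(4/81 + 36))*63 = (-101 + 2*√(2920/81))*63 = (-101 + 2*(2*√730/9))*63 = (-101 + 4*√730/9)*63 = -6363 + 28*√730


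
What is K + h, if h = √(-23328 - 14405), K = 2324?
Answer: 2324 + I*√37733 ≈ 2324.0 + 194.25*I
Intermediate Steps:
h = I*√37733 (h = √(-37733) = I*√37733 ≈ 194.25*I)
K + h = 2324 + I*√37733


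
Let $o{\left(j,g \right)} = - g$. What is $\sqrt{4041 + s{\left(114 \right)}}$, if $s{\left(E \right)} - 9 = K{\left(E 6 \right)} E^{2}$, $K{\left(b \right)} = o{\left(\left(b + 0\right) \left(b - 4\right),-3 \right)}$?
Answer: $3 \sqrt{4782} \approx 207.46$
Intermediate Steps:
$K{\left(b \right)} = 3$ ($K{\left(b \right)} = \left(-1\right) \left(-3\right) = 3$)
$s{\left(E \right)} = 9 + 3 E^{2}$
$\sqrt{4041 + s{\left(114 \right)}} = \sqrt{4041 + \left(9 + 3 \cdot 114^{2}\right)} = \sqrt{4041 + \left(9 + 3 \cdot 12996\right)} = \sqrt{4041 + \left(9 + 38988\right)} = \sqrt{4041 + 38997} = \sqrt{43038} = 3 \sqrt{4782}$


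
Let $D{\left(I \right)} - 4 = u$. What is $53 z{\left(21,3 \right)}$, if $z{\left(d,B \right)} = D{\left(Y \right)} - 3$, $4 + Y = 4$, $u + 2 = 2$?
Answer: $53$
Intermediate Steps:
$u = 0$ ($u = -2 + 2 = 0$)
$Y = 0$ ($Y = -4 + 4 = 0$)
$D{\left(I \right)} = 4$ ($D{\left(I \right)} = 4 + 0 = 4$)
$z{\left(d,B \right)} = 1$ ($z{\left(d,B \right)} = 4 - 3 = 1$)
$53 z{\left(21,3 \right)} = 53 \cdot 1 = 53$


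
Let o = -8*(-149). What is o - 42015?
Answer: -40823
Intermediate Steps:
o = 1192
o - 42015 = 1192 - 42015 = -40823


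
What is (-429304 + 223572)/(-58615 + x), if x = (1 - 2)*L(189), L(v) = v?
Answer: 51433/14701 ≈ 3.4986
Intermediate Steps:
x = -189 (x = (1 - 2)*189 = -1*189 = -189)
(-429304 + 223572)/(-58615 + x) = (-429304 + 223572)/(-58615 - 189) = -205732/(-58804) = -205732*(-1/58804) = 51433/14701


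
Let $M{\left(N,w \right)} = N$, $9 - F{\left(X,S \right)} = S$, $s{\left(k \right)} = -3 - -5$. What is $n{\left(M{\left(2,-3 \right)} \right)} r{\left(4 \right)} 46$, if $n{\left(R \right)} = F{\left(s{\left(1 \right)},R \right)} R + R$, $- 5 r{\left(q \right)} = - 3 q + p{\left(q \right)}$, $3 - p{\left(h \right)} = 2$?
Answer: $\frac{8096}{5} \approx 1619.2$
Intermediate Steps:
$s{\left(k \right)} = 2$ ($s{\left(k \right)} = -3 + 5 = 2$)
$p{\left(h \right)} = 1$ ($p{\left(h \right)} = 3 - 2 = 1$)
$F{\left(X,S \right)} = 9 - S$
$r{\left(q \right)} = - \frac{1}{5} + \frac{3 q}{5}$ ($r{\left(q \right)} = - \frac{- 3 q + 1}{5} = - \frac{1 - 3 q}{5} = - \frac{1}{5} + \frac{3 q}{5}$)
$n{\left(R \right)} = R + R \left(9 - R\right)$ ($n{\left(R \right)} = \left(9 - R\right) R + R = R \left(9 - R\right) + R = R + R \left(9 - R\right)$)
$n{\left(M{\left(2,-3 \right)} \right)} r{\left(4 \right)} 46 = 2 \left(10 - 2\right) \left(- \frac{1}{5} + \frac{3}{5} \cdot 4\right) 46 = 2 \left(10 - 2\right) \left(- \frac{1}{5} + \frac{12}{5}\right) 46 = 2 \cdot 8 \cdot \frac{11}{5} \cdot 46 = 16 \cdot \frac{11}{5} \cdot 46 = \frac{176}{5} \cdot 46 = \frac{8096}{5}$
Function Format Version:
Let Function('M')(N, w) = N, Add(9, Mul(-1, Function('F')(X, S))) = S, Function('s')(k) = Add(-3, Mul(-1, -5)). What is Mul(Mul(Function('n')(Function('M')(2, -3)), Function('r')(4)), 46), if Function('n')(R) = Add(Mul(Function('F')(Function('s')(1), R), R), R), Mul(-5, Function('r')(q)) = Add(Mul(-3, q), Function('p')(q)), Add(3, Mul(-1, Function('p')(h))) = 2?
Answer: Rational(8096, 5) ≈ 1619.2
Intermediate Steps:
Function('s')(k) = 2 (Function('s')(k) = Add(-3, 5) = 2)
Function('p')(h) = 1 (Function('p')(h) = Add(3, Mul(-1, 2)) = Add(3, -2) = 1)
Function('F')(X, S) = Add(9, Mul(-1, S))
Function('r')(q) = Add(Rational(-1, 5), Mul(Rational(3, 5), q)) (Function('r')(q) = Mul(Rational(-1, 5), Add(Mul(-3, q), 1)) = Mul(Rational(-1, 5), Add(1, Mul(-3, q))) = Add(Rational(-1, 5), Mul(Rational(3, 5), q)))
Function('n')(R) = Add(R, Mul(R, Add(9, Mul(-1, R)))) (Function('n')(R) = Add(Mul(Add(9, Mul(-1, R)), R), R) = Add(Mul(R, Add(9, Mul(-1, R))), R) = Add(R, Mul(R, Add(9, Mul(-1, R)))))
Mul(Mul(Function('n')(Function('M')(2, -3)), Function('r')(4)), 46) = Mul(Mul(Mul(2, Add(10, Mul(-1, 2))), Add(Rational(-1, 5), Mul(Rational(3, 5), 4))), 46) = Mul(Mul(Mul(2, Add(10, -2)), Add(Rational(-1, 5), Rational(12, 5))), 46) = Mul(Mul(Mul(2, 8), Rational(11, 5)), 46) = Mul(Mul(16, Rational(11, 5)), 46) = Mul(Rational(176, 5), 46) = Rational(8096, 5)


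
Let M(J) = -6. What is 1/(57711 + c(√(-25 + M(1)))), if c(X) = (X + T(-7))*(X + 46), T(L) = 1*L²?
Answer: 59934/3592364131 - 95*I*√31/3592364131 ≈ 1.6684e-5 - 1.4724e-7*I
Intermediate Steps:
T(L) = L²
c(X) = (46 + X)*(49 + X) (c(X) = (X + (-7)²)*(X + 46) = (X + 49)*(46 + X) = (49 + X)*(46 + X) = (46 + X)*(49 + X))
1/(57711 + c(√(-25 + M(1)))) = 1/(57711 + (2254 + (√(-25 - 6))² + 95*√(-25 - 6))) = 1/(57711 + (2254 + (√(-31))² + 95*√(-31))) = 1/(57711 + (2254 + (I*√31)² + 95*(I*√31))) = 1/(57711 + (2254 - 31 + 95*I*√31)) = 1/(57711 + (2223 + 95*I*√31)) = 1/(59934 + 95*I*√31)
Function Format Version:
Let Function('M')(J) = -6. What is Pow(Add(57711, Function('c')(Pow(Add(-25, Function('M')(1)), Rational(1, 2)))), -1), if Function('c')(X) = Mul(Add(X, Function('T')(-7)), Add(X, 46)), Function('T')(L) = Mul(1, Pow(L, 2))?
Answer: Add(Rational(59934, 3592364131), Mul(Rational(-95, 3592364131), I, Pow(31, Rational(1, 2)))) ≈ Add(1.6684e-5, Mul(-1.4724e-7, I))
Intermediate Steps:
Function('T')(L) = Pow(L, 2)
Function('c')(X) = Mul(Add(46, X), Add(49, X)) (Function('c')(X) = Mul(Add(X, Pow(-7, 2)), Add(X, 46)) = Mul(Add(X, 49), Add(46, X)) = Mul(Add(49, X), Add(46, X)) = Mul(Add(46, X), Add(49, X)))
Pow(Add(57711, Function('c')(Pow(Add(-25, Function('M')(1)), Rational(1, 2)))), -1) = Pow(Add(57711, Add(2254, Pow(Pow(Add(-25, -6), Rational(1, 2)), 2), Mul(95, Pow(Add(-25, -6), Rational(1, 2))))), -1) = Pow(Add(57711, Add(2254, Pow(Pow(-31, Rational(1, 2)), 2), Mul(95, Pow(-31, Rational(1, 2))))), -1) = Pow(Add(57711, Add(2254, Pow(Mul(I, Pow(31, Rational(1, 2))), 2), Mul(95, Mul(I, Pow(31, Rational(1, 2)))))), -1) = Pow(Add(57711, Add(2254, -31, Mul(95, I, Pow(31, Rational(1, 2))))), -1) = Pow(Add(57711, Add(2223, Mul(95, I, Pow(31, Rational(1, 2))))), -1) = Pow(Add(59934, Mul(95, I, Pow(31, Rational(1, 2)))), -1)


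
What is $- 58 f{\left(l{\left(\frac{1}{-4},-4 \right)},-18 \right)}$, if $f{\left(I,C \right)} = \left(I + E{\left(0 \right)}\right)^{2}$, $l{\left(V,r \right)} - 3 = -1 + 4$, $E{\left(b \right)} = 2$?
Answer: $-3712$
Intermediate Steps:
$l{\left(V,r \right)} = 6$ ($l{\left(V,r \right)} = 3 + \left(-1 + 4\right) = 3 + 3 = 6$)
$f{\left(I,C \right)} = \left(2 + I\right)^{2}$ ($f{\left(I,C \right)} = \left(I + 2\right)^{2} = \left(2 + I\right)^{2}$)
$- 58 f{\left(l{\left(\frac{1}{-4},-4 \right)},-18 \right)} = - 58 \left(2 + 6\right)^{2} = - 58 \cdot 8^{2} = \left(-58\right) 64 = -3712$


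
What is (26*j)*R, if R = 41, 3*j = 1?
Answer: 1066/3 ≈ 355.33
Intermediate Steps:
j = ⅓ (j = (⅓)*1 = ⅓ ≈ 0.33333)
(26*j)*R = (26*(⅓))*41 = (26/3)*41 = 1066/3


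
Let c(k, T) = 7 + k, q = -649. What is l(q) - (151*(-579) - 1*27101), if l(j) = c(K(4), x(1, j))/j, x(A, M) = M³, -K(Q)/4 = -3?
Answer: 74329951/649 ≈ 1.1453e+5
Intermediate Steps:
K(Q) = 12 (K(Q) = -4*(-3) = 12)
l(j) = 19/j (l(j) = (7 + 12)/j = 19/j)
l(q) - (151*(-579) - 1*27101) = 19/(-649) - (151*(-579) - 1*27101) = 19*(-1/649) - (-87429 - 27101) = -19/649 - 1*(-114530) = -19/649 + 114530 = 74329951/649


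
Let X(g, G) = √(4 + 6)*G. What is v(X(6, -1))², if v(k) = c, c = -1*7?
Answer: 49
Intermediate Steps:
X(g, G) = G*√10 (X(g, G) = √10*G = G*√10)
c = -7
v(k) = -7
v(X(6, -1))² = (-7)² = 49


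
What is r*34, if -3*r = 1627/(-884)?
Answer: 1627/78 ≈ 20.859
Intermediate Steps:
r = 1627/2652 (r = -1627/(3*(-884)) = -1627*(-1)/(3*884) = -⅓*(-1627/884) = 1627/2652 ≈ 0.61350)
r*34 = (1627/2652)*34 = 1627/78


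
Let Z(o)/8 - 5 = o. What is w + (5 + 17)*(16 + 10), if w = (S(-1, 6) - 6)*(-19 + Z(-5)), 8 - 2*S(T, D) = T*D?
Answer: 553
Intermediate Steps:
Z(o) = 40 + 8*o
S(T, D) = 4 - D*T/2 (S(T, D) = 4 - T*D/2 = 4 - D*T/2)
w = -19 (w = ((4 - ½*6*(-1)) - 6)*(-19 + (40 + 8*(-5))) = ((4 + 3) - 6)*(-19 + (40 - 40)) = (7 - 6)*(-19 + 0) = 1*(-19) = -19)
w + (5 + 17)*(16 + 10) = -19 + (5 + 17)*(16 + 10) = -19 + 22*26 = -19 + 572 = 553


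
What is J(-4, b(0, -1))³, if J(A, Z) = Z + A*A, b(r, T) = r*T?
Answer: 4096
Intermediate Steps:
b(r, T) = T*r
J(A, Z) = Z + A²
J(-4, b(0, -1))³ = (-1*0 + (-4)²)³ = (0 + 16)³ = 16³ = 4096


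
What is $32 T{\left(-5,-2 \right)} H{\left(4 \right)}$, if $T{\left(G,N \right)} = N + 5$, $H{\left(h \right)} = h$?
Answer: $384$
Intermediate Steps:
$T{\left(G,N \right)} = 5 + N$
$32 T{\left(-5,-2 \right)} H{\left(4 \right)} = 32 \left(5 - 2\right) 4 = 32 \cdot 3 \cdot 4 = 96 \cdot 4 = 384$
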